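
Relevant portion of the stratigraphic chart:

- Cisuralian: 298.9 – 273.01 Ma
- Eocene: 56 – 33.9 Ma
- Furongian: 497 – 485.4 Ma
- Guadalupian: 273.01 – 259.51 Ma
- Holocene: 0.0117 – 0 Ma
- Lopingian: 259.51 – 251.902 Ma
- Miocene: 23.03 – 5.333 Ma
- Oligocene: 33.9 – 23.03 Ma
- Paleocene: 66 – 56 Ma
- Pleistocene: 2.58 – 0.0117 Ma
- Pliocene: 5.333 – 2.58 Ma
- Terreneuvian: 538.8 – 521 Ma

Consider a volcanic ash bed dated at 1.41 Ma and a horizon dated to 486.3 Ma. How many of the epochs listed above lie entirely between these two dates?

8

486.3 Ma sits inside the Furongian (497–485.4) and 1.41 Ma inside the Pleistocene (2.58–0.0117); neither of those is wholly between the two dates.
The listed epochs lying completely between them are Cisuralian, Guadalupian, Lopingian, Paleocene, Eocene, Oligocene, Miocene, Pliocene — 8 in all.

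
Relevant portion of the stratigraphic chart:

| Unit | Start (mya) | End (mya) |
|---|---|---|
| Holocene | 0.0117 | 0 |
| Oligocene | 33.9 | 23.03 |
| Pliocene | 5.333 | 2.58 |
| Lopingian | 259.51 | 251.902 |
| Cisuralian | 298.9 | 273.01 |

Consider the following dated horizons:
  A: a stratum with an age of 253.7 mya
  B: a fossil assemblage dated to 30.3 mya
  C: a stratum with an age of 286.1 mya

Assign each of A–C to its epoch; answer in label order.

Match each age against the start–end ranges in the excerpt: A = 253.7 Ma → Lopingian (259.51–251.902); B = 30.3 Ma → Oligocene (33.9–23.03); C = 286.1 Ma → Cisuralian (298.9–273.01).

A — Lopingian; B — Oligocene; C — Cisuralian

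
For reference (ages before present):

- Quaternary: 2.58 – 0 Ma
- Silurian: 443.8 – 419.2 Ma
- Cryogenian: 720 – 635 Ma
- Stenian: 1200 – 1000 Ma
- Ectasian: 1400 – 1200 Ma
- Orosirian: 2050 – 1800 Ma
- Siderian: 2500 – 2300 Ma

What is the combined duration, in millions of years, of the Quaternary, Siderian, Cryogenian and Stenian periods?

487.58 million years

Duration is start − end for each: (2.58 − 0) + (2500 − 2300) + (720 − 635) + (1200 − 1000).
That is 2.58 + 200 + 85 + 200, which totals 487.58 million years.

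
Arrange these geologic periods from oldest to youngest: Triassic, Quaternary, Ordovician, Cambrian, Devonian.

Group by era (each group listed oldest first) — Paleozoic: Cambrian, Ordovician, Devonian; Mesozoic: Triassic; Cenozoic: Quaternary. The eras run Paleozoic → Mesozoic → Cenozoic. Concatenating the groups in that era order gives oldest to youngest directly.

Cambrian, Ordovician, Devonian, Triassic, Quaternary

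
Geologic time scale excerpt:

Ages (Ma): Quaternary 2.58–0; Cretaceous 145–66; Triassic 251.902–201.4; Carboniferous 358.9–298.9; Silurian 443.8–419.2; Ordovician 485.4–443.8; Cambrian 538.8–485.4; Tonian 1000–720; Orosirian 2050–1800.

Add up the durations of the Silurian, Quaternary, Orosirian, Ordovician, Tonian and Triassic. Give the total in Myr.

Duration is start − end for each: (443.8 − 419.2) + (2.58 − 0) + (2050 − 1800) + (485.4 − 443.8) + (1000 − 720) + (251.902 − 201.4).
That is 24.6 + 2.58 + 250 + 41.6 + 280 + 50.502, which totals 649.282 million years.

649.282 million years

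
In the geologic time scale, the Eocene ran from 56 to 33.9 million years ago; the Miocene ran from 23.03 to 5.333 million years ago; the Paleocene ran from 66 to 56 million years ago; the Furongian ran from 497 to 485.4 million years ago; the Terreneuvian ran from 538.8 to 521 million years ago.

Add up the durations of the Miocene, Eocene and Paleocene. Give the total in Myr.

49.797 million years

Each duration: Miocene = 17.697; Eocene = 22.1; Paleocene = 10.
Sum: 17.697 + 22.1 + 10 = 49.797 Myr.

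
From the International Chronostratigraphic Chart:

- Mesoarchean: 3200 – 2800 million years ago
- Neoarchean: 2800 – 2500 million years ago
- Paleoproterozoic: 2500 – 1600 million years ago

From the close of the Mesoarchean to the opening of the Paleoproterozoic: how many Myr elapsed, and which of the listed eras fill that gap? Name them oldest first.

300 million years; Neoarchean

The Mesoarchean closes at 2800 Ma and the Paleoproterozoic opens at 2500 Ma, so the interval is 2800 − 2500 = 300 Myr.
An era fits inside if it starts at or after 2800 Ma and ends at or before 2500 Ma; oldest first that gives Neoarchean.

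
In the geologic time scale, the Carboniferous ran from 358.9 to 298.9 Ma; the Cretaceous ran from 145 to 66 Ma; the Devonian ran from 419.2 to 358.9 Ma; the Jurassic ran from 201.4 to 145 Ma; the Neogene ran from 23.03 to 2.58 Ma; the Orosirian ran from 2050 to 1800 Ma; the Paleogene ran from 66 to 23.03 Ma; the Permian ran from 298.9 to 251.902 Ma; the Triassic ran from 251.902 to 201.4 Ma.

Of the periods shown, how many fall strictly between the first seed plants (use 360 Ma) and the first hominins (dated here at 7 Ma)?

6

The older date is 360 Ma and the younger is 7 Ma.
Periods with start < 360 and end > 7 Ma: Carboniferous (358.9–298.9), Permian (298.9–251.902), Triassic (251.902–201.4), Jurassic (201.4–145), Cretaceous (145–66), Paleogene (66–23.03).
That is 6 complete periods.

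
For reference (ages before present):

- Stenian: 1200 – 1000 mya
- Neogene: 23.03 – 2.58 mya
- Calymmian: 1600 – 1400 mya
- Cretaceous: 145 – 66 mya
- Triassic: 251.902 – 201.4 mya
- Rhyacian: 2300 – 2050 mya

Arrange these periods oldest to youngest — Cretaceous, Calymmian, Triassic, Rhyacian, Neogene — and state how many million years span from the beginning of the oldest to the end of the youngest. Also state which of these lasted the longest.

Rhyacian, Calymmian, Triassic, Cretaceous, Neogene; total span 2297.42 Myr; longest is Rhyacian

Start ages (Ma): Rhyacian 2300, Calymmian 1600, Triassic 251.902, Cretaceous 145, Neogene 23.03.
Ordered oldest to youngest: Rhyacian, Calymmian, Triassic, Cretaceous, Neogene.
Span = 2300 − 2.58 = 2297.42 Myr.
Durations: Calymmian 200, Cretaceous 79, Triassic 50.502, Rhyacian 250, Neogene 20.45 → longest is Rhyacian (250 Myr).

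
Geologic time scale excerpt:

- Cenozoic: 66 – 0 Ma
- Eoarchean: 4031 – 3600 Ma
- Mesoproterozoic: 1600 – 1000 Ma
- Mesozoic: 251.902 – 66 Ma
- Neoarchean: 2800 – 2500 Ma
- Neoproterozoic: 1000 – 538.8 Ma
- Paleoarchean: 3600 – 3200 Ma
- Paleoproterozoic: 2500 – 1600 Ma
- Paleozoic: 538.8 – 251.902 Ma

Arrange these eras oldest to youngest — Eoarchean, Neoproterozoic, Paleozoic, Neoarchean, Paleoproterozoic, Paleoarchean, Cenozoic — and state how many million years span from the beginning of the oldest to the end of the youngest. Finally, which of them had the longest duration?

From the excerpt: Eoarchean 4031–3600; Neoproterozoic 1000–538.8; Paleozoic 538.8–251.902; Neoarchean 2800–2500; Paleoproterozoic 2500–1600; Paleoarchean 3600–3200; Cenozoic 66–0 (Ma).
Larger Ma is earlier, so the oldest is Eoarchean and the youngest is Cenozoic; oldest to youngest: Eoarchean, Paleoarchean, Neoarchean, Paleoproterozoic, Neoproterozoic, Paleozoic, Cenozoic.
Oldest start 4031 minus youngest end 0 gives 4031 Myr overall.
Individual lengths (start − end): Neoproterozoic 461.2; Paleoproterozoic 900; Cenozoic 66; Paleoarchean 400; Neoarchean 300; Paleozoic 286.898; Eoarchean 431. The largest is Paleoproterozoic at 900 Myr.

Eoarchean → Paleoarchean → Neoarchean → Paleoproterozoic → Neoproterozoic → Paleozoic → Cenozoic; total span 4031 Myr; longest is Paleoproterozoic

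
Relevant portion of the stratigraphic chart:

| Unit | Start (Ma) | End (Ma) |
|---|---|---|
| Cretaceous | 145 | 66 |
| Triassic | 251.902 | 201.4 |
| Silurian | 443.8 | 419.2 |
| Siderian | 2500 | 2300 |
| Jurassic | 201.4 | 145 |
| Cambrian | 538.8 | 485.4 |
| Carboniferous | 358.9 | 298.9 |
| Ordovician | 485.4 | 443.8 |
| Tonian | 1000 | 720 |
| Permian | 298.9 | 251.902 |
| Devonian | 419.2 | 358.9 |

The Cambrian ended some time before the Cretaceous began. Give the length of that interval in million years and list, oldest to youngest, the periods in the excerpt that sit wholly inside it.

End of Cambrian = 485.4 Ma; start of Cretaceous = 145 Ma.
Gap = 485.4 − 145 = 340.4 Myr.
Periods wholly inside 485.4–145 Ma: Ordovician (485.4–443.8), Silurian (443.8–419.2), Devonian (419.2–358.9), Carboniferous (358.9–298.9), Permian (298.9–251.902), Triassic (251.902–201.4), Jurassic (201.4–145).

340.4 million years; Ordovician, Silurian, Devonian, Carboniferous, Permian, Triassic, Jurassic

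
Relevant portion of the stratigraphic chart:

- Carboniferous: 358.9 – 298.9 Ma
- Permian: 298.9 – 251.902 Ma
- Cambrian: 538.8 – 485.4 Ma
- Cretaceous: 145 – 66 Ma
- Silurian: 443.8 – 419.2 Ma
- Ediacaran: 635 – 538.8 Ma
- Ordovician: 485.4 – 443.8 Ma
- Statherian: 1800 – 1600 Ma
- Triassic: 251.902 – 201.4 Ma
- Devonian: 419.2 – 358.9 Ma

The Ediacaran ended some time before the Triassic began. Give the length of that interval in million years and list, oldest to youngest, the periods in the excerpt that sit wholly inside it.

286.898 million years; Cambrian, Ordovician, Silurian, Devonian, Carboniferous, Permian

End of Ediacaran = 538.8 Ma; start of Triassic = 251.902 Ma.
Gap = 538.8 − 251.902 = 286.898 Myr.
Periods wholly inside 538.8–251.902 Ma: Cambrian (538.8–485.4), Ordovician (485.4–443.8), Silurian (443.8–419.2), Devonian (419.2–358.9), Carboniferous (358.9–298.9), Permian (298.9–251.902).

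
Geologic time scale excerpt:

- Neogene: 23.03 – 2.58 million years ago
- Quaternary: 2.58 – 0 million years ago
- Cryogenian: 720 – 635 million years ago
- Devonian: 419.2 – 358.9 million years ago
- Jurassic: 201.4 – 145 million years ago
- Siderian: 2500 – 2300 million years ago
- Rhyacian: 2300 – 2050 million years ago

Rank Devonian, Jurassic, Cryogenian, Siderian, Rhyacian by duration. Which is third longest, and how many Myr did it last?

Durations: Devonian 60.3; Jurassic 56.4; Cryogenian 85; Siderian 200; Rhyacian 250 Myr.
Sorted longest-first: Rhyacian (250), Siderian (200), Cryogenian (85), Devonian (60.3), Jurassic (56.4).
The third longest is Cryogenian at 85 Myr.

Cryogenian, 85 million years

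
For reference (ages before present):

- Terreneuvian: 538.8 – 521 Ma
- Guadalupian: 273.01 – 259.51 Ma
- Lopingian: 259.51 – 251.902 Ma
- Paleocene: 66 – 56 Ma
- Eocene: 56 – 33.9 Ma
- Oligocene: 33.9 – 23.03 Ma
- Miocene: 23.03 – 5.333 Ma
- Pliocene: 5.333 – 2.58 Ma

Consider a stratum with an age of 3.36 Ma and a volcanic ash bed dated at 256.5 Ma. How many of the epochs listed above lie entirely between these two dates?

The older date is 256.5 Ma and the younger is 3.36 Ma.
Epochs with start < 256.5 and end > 3.36 Ma: Paleocene (66–56), Eocene (56–33.9), Oligocene (33.9–23.03), Miocene (23.03–5.333).
That is 4 complete epochs.

4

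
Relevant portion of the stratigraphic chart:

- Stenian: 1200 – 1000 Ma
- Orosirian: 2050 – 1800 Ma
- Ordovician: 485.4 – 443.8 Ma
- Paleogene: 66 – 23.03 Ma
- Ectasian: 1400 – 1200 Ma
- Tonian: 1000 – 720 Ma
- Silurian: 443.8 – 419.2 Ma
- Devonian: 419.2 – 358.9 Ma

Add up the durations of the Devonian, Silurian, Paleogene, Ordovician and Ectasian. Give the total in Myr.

369.47 million years

Each duration: Devonian = 60.3; Silurian = 24.6; Paleogene = 42.97; Ordovician = 41.6; Ectasian = 200.
Sum: 60.3 + 24.6 + 42.97 + 41.6 + 200 = 369.47 Myr.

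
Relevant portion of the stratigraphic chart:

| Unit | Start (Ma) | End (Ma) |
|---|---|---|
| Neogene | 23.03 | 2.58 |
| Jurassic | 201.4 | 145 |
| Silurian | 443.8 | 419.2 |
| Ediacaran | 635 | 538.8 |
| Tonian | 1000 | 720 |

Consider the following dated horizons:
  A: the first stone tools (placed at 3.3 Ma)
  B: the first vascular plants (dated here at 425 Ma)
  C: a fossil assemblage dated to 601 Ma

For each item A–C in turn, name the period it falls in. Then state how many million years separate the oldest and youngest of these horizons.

A — Neogene; B — Silurian; C — Ediacaran; span 597.7 million years

Match each age against the start–end ranges in the excerpt: A = 3.3 Ma → Neogene (23.03–2.58); B = 425 Ma → Silurian (443.8–419.2); C = 601 Ma → Ediacaran (635–538.8).
The largest age is 601 Ma and the smallest is 3.3 Ma; their difference is 597.7 Myr.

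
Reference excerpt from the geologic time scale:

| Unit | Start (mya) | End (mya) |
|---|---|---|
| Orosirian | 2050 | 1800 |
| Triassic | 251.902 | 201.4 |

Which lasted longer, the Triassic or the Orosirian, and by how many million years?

Triassic: 251.902 − 201.4 = 50.502 Myr.
Orosirian: 2050 − 1800 = 250 Myr.
Difference: 250 − 50.502 = 199.498 Myr, so the Orosirian was longer.

Orosirian, by 199.498 million years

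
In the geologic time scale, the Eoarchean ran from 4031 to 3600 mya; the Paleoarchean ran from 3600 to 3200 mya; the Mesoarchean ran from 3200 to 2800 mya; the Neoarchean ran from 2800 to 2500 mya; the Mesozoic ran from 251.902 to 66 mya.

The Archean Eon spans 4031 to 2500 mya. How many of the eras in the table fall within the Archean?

Eras inside 4031–2500 Ma: Eoarchean, Paleoarchean, Mesoarchean, Neoarchean — 4 in total.

4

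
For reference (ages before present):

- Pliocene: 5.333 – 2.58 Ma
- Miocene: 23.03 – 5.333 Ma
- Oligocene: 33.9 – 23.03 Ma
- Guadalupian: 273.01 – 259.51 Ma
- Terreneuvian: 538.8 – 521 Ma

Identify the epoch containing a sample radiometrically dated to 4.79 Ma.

Pliocene

4.79 Ma lies between 5.333 and 2.58 Ma, so it falls in the Pliocene.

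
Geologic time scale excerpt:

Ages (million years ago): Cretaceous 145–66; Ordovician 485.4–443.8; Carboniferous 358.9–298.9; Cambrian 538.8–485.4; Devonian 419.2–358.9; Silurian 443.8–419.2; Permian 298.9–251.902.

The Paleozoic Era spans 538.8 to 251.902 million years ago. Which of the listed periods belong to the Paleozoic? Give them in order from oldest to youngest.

Cambrian, Ordovician, Silurian, Devonian, Carboniferous, Permian

Periods with both bounds inside 538.8–251.902 Ma: Cambrian (538.8–485.4), Ordovician (485.4–443.8), Silurian (443.8–419.2), Devonian (419.2–358.9), Carboniferous (358.9–298.9), Permian (298.9–251.902).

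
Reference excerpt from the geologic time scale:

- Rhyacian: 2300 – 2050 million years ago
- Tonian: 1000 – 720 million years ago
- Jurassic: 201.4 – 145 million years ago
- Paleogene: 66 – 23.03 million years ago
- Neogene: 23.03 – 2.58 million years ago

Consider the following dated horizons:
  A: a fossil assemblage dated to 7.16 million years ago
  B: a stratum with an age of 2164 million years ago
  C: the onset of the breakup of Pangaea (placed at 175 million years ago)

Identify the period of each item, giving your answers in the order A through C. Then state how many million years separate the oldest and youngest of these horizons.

A — Neogene; B — Rhyacian; C — Jurassic; span 2156.84 million years

Match each age against the start–end ranges in the excerpt: A = 7.16 Ma → Neogene (23.03–2.58); B = 2164 Ma → Rhyacian (2300–2050); C = 175 Ma → Jurassic (201.4–145).
The largest age is 2164 Ma and the smallest is 7.16 Ma; their difference is 2156.84 Myr.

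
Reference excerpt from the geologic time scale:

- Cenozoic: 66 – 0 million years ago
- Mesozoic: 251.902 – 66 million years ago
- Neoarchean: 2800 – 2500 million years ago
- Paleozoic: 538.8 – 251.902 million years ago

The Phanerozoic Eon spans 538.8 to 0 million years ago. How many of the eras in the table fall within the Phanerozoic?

3

Eras inside 538.8–0 Ma: Paleozoic, Mesozoic, Cenozoic — 3 in total.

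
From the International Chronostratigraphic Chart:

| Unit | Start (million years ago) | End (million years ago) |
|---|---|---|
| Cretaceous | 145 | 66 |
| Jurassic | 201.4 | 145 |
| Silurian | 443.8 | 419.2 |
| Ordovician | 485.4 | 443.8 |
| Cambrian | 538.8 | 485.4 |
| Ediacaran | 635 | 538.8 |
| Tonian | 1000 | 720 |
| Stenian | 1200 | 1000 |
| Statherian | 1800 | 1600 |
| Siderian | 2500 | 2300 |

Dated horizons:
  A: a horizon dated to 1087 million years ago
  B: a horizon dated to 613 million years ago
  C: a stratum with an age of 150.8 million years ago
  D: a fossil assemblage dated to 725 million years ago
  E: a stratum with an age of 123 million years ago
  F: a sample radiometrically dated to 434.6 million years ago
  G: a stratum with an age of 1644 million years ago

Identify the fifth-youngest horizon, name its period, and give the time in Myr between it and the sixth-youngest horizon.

D, in the Tonian; 362 million years to A

Smaller Ma means younger, so youngest first: E 123 < C 150.8 < F 434.6 < B 613 < D 725 < A 1087 < G 1644.
Counting 5 along gives D (725 Ma); the excerpt puts that inside the Tonian, 1000–720 Ma.
Next in line is A (1087 Ma), and 1087 − 725 = 362 Myr.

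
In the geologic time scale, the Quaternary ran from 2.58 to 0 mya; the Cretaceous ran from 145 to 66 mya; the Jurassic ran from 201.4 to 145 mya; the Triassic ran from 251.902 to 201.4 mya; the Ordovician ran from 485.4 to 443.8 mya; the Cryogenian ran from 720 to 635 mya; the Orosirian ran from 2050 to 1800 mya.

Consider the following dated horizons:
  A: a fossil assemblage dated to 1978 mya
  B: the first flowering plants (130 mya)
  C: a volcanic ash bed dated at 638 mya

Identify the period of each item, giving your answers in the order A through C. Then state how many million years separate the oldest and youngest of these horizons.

Match each age against the start–end ranges in the excerpt: A = 1978 Ma → Orosirian (2050–1800); B = 130 Ma → Cretaceous (145–66); C = 638 Ma → Cryogenian (720–635).
The largest age is 1978 Ma and the smallest is 130 Ma; their difference is 1848 Myr.

A — Orosirian; B — Cretaceous; C — Cryogenian; span 1848 million years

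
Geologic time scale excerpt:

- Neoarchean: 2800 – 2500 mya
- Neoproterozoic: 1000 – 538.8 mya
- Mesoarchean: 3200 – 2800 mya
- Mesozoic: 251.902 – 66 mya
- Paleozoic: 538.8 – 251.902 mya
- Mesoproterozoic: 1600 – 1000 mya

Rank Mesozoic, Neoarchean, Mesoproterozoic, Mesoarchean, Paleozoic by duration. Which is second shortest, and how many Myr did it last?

Paleozoic, 286.898 million years

Durations: Mesozoic 185.902; Neoarchean 300; Mesoproterozoic 600; Mesoarchean 400; Paleozoic 286.898 Myr.
Sorted shortest-first: Mesozoic (185.902), Paleozoic (286.898), Neoarchean (300), Mesoarchean (400), Mesoproterozoic (600).
The second shortest is Paleozoic at 286.898 Myr.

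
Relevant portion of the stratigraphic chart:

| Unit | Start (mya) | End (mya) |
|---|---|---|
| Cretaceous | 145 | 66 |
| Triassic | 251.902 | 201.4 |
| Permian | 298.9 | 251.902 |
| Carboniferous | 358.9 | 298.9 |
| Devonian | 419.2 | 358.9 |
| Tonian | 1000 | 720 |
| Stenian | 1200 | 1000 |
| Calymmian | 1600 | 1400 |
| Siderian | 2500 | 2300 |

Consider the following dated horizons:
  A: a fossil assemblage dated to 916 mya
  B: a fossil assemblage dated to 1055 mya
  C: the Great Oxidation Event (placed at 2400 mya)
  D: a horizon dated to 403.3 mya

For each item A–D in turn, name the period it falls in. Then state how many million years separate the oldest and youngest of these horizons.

Match each age against the start–end ranges in the excerpt: A = 916 Ma → Tonian (1000–720); B = 1055 Ma → Stenian (1200–1000); C = 2400 Ma → Siderian (2500–2300); D = 403.3 Ma → Devonian (419.2–358.9).
The largest age is 2400 Ma and the smallest is 403.3 Ma; their difference is 1996.7 Myr.

A — Tonian; B — Stenian; C — Siderian; D — Devonian; span 1996.7 million years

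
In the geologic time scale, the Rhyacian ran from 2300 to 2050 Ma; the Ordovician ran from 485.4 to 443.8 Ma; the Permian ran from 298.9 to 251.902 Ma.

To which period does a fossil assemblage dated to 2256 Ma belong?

2256 Ma lies between 2300 and 2050 Ma, so it falls in the Rhyacian.

Rhyacian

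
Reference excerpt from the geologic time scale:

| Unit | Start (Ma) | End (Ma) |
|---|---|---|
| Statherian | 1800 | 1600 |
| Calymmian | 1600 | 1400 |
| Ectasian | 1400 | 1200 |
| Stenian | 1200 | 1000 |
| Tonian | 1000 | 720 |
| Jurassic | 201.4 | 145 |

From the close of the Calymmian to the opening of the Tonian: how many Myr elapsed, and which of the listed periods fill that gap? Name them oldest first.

400 million years; Ectasian, Stenian

The Calymmian closes at 1400 Ma and the Tonian opens at 1000 Ma, so the interval is 1400 − 1000 = 400 Myr.
A period fits inside if it starts at or after 1400 Ma and ends at or before 1000 Ma; oldest first that gives Ectasian, Stenian.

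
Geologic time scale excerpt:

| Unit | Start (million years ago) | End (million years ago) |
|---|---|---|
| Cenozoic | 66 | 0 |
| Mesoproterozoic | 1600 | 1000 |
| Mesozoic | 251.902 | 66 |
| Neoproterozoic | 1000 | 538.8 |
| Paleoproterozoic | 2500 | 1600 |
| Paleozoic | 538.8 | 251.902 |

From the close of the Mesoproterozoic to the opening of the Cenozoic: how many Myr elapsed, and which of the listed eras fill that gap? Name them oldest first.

934 million years; Neoproterozoic, Paleozoic, Mesozoic

End of Mesoproterozoic = 1000 Ma; start of Cenozoic = 66 Ma.
Gap = 1000 − 66 = 934 Myr.
Eras wholly inside 1000–66 Ma: Neoproterozoic (1000–538.8), Paleozoic (538.8–251.902), Mesozoic (251.902–66).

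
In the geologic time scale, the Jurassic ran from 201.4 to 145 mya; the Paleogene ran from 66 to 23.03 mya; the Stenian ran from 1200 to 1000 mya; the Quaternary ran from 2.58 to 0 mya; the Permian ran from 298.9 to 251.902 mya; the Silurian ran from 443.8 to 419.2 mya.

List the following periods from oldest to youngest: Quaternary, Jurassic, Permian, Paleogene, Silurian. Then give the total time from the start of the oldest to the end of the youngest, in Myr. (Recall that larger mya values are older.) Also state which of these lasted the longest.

From the excerpt: Quaternary 2.58–0; Jurassic 201.4–145; Permian 298.9–251.902; Paleogene 66–23.03; Silurian 443.8–419.2 (Ma).
Larger Ma is earlier, so the oldest is Silurian and the youngest is Quaternary; oldest to youngest: Silurian, Permian, Jurassic, Paleogene, Quaternary.
Oldest start 443.8 minus youngest end 0 gives 443.8 Myr overall.
Individual lengths (start − end): Quaternary 2.58; Permian 46.998; Silurian 24.6; Jurassic 56.4; Paleogene 42.97. The largest is Jurassic at 56.4 Myr.

Silurian, Permian, Jurassic, Paleogene, Quaternary; total span 443.8 Myr; longest is Jurassic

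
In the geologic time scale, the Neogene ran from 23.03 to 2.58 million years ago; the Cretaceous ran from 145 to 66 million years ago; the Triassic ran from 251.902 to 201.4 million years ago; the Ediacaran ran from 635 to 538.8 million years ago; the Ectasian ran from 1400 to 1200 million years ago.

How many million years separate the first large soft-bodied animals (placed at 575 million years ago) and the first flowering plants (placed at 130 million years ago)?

575 − 130 = 445 million years.

445 million years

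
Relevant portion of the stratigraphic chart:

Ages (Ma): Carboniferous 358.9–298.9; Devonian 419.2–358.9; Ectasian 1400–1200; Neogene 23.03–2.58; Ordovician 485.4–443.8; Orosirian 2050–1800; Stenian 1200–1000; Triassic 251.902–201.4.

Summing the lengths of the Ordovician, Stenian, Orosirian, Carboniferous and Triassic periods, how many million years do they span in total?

Duration is start − end for each: (485.4 − 443.8) + (1200 − 1000) + (2050 − 1800) + (358.9 − 298.9) + (251.902 − 201.4).
That is 41.6 + 200 + 250 + 60 + 50.502, which totals 602.102 million years.

602.102 million years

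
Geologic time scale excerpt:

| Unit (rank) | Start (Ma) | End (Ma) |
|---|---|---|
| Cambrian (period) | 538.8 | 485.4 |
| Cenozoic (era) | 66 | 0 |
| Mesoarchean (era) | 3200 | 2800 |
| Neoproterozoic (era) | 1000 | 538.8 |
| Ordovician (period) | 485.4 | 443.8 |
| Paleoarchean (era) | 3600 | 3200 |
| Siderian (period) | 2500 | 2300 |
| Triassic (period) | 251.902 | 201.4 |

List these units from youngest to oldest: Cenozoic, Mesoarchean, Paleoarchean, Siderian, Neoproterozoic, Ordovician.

Read off each span (Ma): Cenozoic 66–0; Mesoarchean 3200–2800; Paleoarchean 3600–3200; Siderian 2500–2300; Neoproterozoic 1000–538.8; Ordovician 485.4–443.8.
Larger Ma is older, so oldest→youngest is Paleoarchean, Mesoarchean, Siderian, Neoproterozoic, Ordovician, Cenozoic; reverse it for youngest→oldest.

Cenozoic, then Ordovician, then Neoproterozoic, then Siderian, then Mesoarchean, then Paleoarchean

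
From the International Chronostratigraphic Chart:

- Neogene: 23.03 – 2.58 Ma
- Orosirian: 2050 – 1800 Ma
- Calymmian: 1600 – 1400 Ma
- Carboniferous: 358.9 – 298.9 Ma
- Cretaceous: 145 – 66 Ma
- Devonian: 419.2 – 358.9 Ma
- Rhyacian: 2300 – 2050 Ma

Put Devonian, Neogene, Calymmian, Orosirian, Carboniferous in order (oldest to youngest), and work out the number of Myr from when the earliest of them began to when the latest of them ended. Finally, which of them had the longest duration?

Orosirian → Calymmian → Devonian → Carboniferous → Neogene; total span 2047.42 Myr; longest is Orosirian

Start ages (Ma): Orosirian 2050, Calymmian 1600, Devonian 419.2, Carboniferous 358.9, Neogene 23.03.
Ordered oldest to youngest: Orosirian, Calymmian, Devonian, Carboniferous, Neogene.
Span = 2050 − 2.58 = 2047.42 Myr.
Durations: Neogene 20.45, Carboniferous 60, Devonian 60.3, Orosirian 250, Calymmian 200 → longest is Orosirian (250 Myr).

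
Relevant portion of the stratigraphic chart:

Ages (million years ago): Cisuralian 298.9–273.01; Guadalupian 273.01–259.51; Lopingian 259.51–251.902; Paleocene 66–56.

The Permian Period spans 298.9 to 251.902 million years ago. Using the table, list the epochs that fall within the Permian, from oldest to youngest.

Epochs with both bounds inside 298.9–251.902 Ma: Cisuralian (298.9–273.01), Guadalupian (273.01–259.51), Lopingian (259.51–251.902).

Cisuralian, Guadalupian, Lopingian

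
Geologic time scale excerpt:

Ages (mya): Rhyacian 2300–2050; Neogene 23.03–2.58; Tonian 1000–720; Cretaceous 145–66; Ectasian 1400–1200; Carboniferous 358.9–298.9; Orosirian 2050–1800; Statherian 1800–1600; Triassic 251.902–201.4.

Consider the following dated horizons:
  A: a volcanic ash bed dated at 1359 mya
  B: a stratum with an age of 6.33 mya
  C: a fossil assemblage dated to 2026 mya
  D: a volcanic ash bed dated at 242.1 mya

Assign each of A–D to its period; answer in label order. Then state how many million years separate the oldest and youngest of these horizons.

A — Ectasian; B — Neogene; C — Orosirian; D — Triassic; span 2019.67 million years

A: 1359 Ma lies in 1400–1200 Ma, so Ectasian.
B: 6.33 Ma lies in 23.03–2.58 Ma, so Neogene.
C: 2026 Ma lies in 2050–1800 Ma, so Orosirian.
D: 242.1 Ma lies in 251.902–201.4 Ma, so Triassic.
Oldest = 2026 Ma, youngest = 6.33 Ma → span 2019.67 Myr.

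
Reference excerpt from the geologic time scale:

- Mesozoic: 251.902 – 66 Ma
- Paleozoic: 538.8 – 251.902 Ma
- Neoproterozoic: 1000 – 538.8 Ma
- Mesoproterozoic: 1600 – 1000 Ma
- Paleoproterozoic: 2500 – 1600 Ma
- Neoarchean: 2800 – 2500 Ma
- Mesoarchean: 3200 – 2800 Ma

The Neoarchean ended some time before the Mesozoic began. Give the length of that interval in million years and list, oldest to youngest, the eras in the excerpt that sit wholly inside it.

The Neoarchean closes at 2500 Ma and the Mesozoic opens at 251.902 Ma, so the interval is 2500 − 251.902 = 2248.098 Myr.
An era fits inside if it starts at or after 2500 Ma and ends at or before 251.902 Ma; oldest first that gives Paleoproterozoic, Mesoproterozoic, Neoproterozoic, Paleozoic.

2248.098 million years; Paleoproterozoic, Mesoproterozoic, Neoproterozoic, Paleozoic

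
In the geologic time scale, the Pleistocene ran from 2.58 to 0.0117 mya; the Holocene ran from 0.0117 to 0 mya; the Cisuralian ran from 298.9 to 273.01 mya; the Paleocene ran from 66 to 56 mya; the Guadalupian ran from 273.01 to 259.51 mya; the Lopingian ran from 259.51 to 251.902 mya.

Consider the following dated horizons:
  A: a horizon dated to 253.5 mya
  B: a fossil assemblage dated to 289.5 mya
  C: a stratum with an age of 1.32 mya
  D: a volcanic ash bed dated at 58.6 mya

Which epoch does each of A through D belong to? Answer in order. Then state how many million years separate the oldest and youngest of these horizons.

A — Lopingian; B — Cisuralian; C — Pleistocene; D — Paleocene; span 288.18 million years

A: 253.5 Ma lies in 259.51–251.902 Ma, so Lopingian.
B: 289.5 Ma lies in 298.9–273.01 Ma, so Cisuralian.
C: 1.32 Ma lies in 2.58–0.0117 Ma, so Pleistocene.
D: 58.6 Ma lies in 66–56 Ma, so Paleocene.
Oldest = 289.5 Ma, youngest = 1.32 Ma → span 288.18 Myr.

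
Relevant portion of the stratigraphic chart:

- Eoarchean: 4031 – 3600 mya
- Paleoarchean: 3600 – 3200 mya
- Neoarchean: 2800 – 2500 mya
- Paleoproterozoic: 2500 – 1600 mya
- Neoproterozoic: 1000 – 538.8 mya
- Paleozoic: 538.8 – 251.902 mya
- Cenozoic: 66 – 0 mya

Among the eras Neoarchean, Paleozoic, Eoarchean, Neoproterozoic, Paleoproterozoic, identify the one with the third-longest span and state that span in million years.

Eoarchean, 431 million years

Durations: Neoarchean 300; Paleozoic 286.898; Eoarchean 431; Neoproterozoic 461.2; Paleoproterozoic 900 Myr.
Sorted longest-first: Paleoproterozoic (900), Neoproterozoic (461.2), Eoarchean (431), Neoarchean (300), Paleozoic (286.898).
The third longest is Eoarchean at 431 Myr.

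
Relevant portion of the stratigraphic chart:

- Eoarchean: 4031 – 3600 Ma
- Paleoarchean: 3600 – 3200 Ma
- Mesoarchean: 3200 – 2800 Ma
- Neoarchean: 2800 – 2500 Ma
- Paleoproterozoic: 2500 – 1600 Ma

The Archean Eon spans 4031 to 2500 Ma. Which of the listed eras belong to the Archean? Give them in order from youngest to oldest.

Eras with both bounds inside 4031–2500 Ma: Neoarchean (2800–2500), Mesoarchean (3200–2800), Paleoarchean (3600–3200), Eoarchean (4031–3600).

Neoarchean, Mesoarchean, Paleoarchean, Eoarchean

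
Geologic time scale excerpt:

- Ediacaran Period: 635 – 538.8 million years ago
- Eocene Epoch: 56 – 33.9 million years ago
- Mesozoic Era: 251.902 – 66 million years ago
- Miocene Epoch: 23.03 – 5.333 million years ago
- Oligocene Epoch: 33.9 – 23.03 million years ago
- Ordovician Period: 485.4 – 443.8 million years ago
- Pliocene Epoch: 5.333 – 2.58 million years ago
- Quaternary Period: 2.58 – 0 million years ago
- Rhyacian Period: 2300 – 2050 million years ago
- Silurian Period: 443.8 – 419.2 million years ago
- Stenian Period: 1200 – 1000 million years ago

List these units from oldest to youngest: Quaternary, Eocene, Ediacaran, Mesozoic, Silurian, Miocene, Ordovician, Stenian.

The oldest of these is Stenian (starts 1200 Ma) and the youngest is Quaternary (ends 0 Ma).
In between, by decreasing start age: Ediacaran (635), Ordovician (485.4), Silurian (443.8), Mesozoic (251.902), Eocene (56), Miocene (23.03).

Stenian, Ediacaran, Ordovician, Silurian, Mesozoic, Eocene, Miocene, Quaternary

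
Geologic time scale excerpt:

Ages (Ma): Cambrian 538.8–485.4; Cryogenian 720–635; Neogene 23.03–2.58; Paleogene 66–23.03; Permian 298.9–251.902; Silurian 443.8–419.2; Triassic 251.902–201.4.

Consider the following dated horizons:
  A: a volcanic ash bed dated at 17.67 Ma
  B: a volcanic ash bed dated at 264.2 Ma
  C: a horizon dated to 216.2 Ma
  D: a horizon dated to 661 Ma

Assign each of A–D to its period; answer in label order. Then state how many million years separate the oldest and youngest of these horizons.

A — Neogene; B — Permian; C — Triassic; D — Cryogenian; span 643.33 million years

Match each age against the start–end ranges in the excerpt: A = 17.67 Ma → Neogene (23.03–2.58); B = 264.2 Ma → Permian (298.9–251.902); C = 216.2 Ma → Triassic (251.902–201.4); D = 661 Ma → Cryogenian (720–635).
The largest age is 661 Ma and the smallest is 17.67 Ma; their difference is 643.33 Myr.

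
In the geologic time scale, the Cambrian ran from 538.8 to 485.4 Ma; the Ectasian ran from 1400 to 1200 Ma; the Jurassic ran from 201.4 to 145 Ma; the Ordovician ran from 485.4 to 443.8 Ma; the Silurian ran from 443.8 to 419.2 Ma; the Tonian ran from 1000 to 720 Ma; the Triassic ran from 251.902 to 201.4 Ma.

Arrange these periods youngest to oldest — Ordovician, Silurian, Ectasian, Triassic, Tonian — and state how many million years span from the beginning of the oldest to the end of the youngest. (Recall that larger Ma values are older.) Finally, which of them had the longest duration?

Triassic, Silurian, Ordovician, Tonian, Ectasian; total span 1198.6 Myr; longest is Tonian

From the excerpt: Ordovician 485.4–443.8; Silurian 443.8–419.2; Ectasian 1400–1200; Triassic 251.902–201.4; Tonian 1000–720 (Ma).
Larger Ma is earlier, so the oldest is Ectasian and the youngest is Triassic; youngest to oldest: Triassic, Silurian, Ordovician, Tonian, Ectasian.
Oldest start 1400 minus youngest end 201.4 gives 1198.6 Myr overall.
Individual lengths (start − end): Ectasian 200; Tonian 280; Ordovician 41.6; Silurian 24.6; Triassic 50.502. The largest is Tonian at 280 Myr.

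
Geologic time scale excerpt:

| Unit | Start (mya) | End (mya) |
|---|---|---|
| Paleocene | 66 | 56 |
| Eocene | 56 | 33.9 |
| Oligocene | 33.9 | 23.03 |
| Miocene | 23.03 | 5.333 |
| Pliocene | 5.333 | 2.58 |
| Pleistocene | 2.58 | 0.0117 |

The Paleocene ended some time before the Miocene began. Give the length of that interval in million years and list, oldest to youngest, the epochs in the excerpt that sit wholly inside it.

The Paleocene closes at 56 Ma and the Miocene opens at 23.03 Ma, so the interval is 56 − 23.03 = 32.97 Myr.
An epoch fits inside if it starts at or after 56 Ma and ends at or before 23.03 Ma; oldest first that gives Eocene, Oligocene.

32.97 million years; Eocene, Oligocene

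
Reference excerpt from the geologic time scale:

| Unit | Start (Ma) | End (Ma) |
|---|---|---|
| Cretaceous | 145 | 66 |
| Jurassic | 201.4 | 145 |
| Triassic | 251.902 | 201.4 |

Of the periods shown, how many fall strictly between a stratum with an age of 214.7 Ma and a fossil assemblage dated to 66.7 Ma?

1

214.7 Ma sits inside the Triassic (251.902–201.4) and 66.7 Ma inside the Cretaceous (145–66); neither of those is wholly between the two dates.
The listed periods lying completely between them are Jurassic — 1 in all.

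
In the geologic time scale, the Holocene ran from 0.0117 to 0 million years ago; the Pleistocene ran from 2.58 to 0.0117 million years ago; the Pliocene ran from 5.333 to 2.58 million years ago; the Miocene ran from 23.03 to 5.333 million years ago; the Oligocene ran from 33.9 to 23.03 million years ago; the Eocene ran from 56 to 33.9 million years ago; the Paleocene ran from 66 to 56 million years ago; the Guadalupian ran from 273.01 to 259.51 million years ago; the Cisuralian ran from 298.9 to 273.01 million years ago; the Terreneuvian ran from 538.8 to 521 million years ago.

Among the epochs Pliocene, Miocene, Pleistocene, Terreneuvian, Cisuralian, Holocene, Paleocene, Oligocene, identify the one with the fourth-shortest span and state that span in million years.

Paleocene, 10 million years

Start − end for each: Pliocene 5.333 − 2.58 = 2.753; Miocene 23.03 − 5.333 = 17.697; Pleistocene 2.58 − 0.0117 = 2.5683; Terreneuvian 538.8 − 521 = 17.8; Cisuralian 298.9 − 273.01 = 25.89; Holocene 0.0117 − 0 = 0.0117; Paleocene 66 − 56 = 10; Oligocene 33.9 − 23.03 = 10.87.
Ranking these from shortest: Holocene < Pleistocene < Pliocene < Paleocene < Oligocene < Miocene < Terreneuvian < Cisuralian.
Position 4 in that ranking is Paleocene, which lasted 10 Myr.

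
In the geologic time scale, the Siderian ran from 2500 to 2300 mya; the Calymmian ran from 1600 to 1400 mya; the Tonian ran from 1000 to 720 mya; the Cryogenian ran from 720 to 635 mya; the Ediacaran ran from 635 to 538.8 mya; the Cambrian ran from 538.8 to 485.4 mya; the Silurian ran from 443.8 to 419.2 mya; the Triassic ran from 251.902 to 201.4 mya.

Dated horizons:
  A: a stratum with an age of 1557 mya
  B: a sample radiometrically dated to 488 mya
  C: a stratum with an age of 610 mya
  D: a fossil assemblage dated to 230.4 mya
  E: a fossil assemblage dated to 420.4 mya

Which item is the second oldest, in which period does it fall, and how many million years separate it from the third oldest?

Sorted oldest-first by Ma: A (1557), C (610), B (488), E (420.4), D (230.4).
The second oldest is C at 610 Ma, which lies in 635–538.8 Ma: the Ediacaran.
The third oldest is B at 488 Ma; separation = |610 − 488| = 122 Myr.

C, in the Ediacaran; 122 million years to B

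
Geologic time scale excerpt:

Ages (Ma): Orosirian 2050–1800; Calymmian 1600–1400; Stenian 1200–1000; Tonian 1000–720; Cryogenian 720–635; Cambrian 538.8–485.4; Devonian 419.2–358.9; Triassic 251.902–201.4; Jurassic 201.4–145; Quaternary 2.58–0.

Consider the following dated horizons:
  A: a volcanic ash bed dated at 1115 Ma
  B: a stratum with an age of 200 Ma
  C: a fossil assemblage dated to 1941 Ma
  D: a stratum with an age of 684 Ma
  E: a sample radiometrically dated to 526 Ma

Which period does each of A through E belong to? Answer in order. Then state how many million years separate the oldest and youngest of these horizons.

Match each age against the start–end ranges in the excerpt: A = 1115 Ma → Stenian (1200–1000); B = 200 Ma → Jurassic (201.4–145); C = 1941 Ma → Orosirian (2050–1800); D = 684 Ma → Cryogenian (720–635); E = 526 Ma → Cambrian (538.8–485.4).
The largest age is 1941 Ma and the smallest is 200 Ma; their difference is 1741 Myr.

A — Stenian; B — Jurassic; C — Orosirian; D — Cryogenian; E — Cambrian; span 1741 million years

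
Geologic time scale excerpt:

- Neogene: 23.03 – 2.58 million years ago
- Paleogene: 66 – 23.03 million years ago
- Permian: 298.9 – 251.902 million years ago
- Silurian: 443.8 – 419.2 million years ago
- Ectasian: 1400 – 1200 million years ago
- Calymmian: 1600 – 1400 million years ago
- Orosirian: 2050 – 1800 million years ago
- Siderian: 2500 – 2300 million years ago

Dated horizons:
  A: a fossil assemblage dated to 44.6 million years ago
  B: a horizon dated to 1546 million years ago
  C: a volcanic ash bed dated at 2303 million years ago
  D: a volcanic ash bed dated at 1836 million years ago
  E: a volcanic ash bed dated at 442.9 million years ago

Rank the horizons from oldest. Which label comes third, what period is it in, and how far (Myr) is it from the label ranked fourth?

Sorted oldest-first by Ma: C (2303), D (1836), B (1546), E (442.9), A (44.6).
The third oldest is B at 1546 Ma, which lies in 1600–1400 Ma: the Calymmian.
The fourth oldest is E at 442.9 Ma; separation = |1546 − 442.9| = 1103.1 Myr.

B, in the Calymmian; 1103.1 million years to E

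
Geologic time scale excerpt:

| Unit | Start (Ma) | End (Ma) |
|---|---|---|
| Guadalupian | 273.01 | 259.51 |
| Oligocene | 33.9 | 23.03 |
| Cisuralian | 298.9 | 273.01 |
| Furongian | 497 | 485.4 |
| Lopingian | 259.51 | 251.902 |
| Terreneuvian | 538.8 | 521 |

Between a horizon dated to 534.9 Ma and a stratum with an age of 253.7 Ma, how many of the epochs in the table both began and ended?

3

The older date is 534.9 Ma and the younger is 253.7 Ma.
Epochs with start < 534.9 and end > 253.7 Ma: Furongian (497–485.4), Cisuralian (298.9–273.01), Guadalupian (273.01–259.51).
That is 3 complete epochs.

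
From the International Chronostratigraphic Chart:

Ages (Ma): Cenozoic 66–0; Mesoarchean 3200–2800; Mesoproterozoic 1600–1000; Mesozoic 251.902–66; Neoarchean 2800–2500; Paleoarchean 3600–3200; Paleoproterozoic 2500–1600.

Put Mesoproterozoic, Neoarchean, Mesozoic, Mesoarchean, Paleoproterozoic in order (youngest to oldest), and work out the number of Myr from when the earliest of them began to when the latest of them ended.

From the excerpt: Mesoproterozoic 1600–1000; Neoarchean 2800–2500; Mesozoic 251.902–66; Mesoarchean 3200–2800; Paleoproterozoic 2500–1600 (Ma).
Larger Ma is earlier, so the oldest is Mesoarchean and the youngest is Mesozoic; youngest to oldest: Mesozoic, Mesoproterozoic, Paleoproterozoic, Neoarchean, Mesoarchean.
Oldest start 3200 minus youngest end 66 gives 3134 Myr overall.

Mesozoic, Mesoproterozoic, Paleoproterozoic, Neoarchean, Mesoarchean; total span 3134 Myr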